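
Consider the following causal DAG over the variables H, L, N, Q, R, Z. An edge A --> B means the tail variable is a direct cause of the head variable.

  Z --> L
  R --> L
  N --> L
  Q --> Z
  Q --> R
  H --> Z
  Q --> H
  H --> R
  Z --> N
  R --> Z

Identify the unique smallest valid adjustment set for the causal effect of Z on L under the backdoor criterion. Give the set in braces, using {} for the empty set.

Variables eligible for adjustment (non-descendants of Z, excluding Z and L): {H, Q, R}.
Backdoor paths from Z to L:
  P1: Z <- Q -> H -> R -> L
  P2: Z <- Q -> R -> L
  P3: Z <- H <- Q -> R -> L
  P4: Z <- H -> R -> L
  P5: Z <- R -> L
The empty set is not sufficient: P1 (Z <- Q -> H -> R -> L) has no collider blocking it and no conditioned non-collider, so it is open.
Try {R}:
  P1: blocked at chain node R ∈ conditioning set.
  P2: blocked at chain node R ∈ conditioning set.
  P3: blocked at chain node R ∈ conditioning set.
  P4: blocked at chain node R ∈ conditioning set.
  P5: blocked at fork node R ∈ conditioning set.
{R} contains no descendant of Z and blocks every backdoor path.
No other singleton works — e.g. {Q} leaves P4 open — so {R} is the unique smallest valid adjustment set.

{R}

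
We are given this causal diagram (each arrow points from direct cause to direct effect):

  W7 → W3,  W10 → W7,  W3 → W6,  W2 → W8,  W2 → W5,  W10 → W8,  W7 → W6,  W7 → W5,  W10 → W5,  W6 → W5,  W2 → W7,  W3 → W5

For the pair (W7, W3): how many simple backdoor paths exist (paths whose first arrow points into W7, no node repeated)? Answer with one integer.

A backdoor path from W7 to W3 is any simple undirected path whose first edge points into W7 (i.e. leaves W7 via a parent).
Parents of W7: {W10, W2}.
Enumerating:
  P1: W7 <- W2 -> W8 <- W10 -> W5 <- W3
  P2: W7 <- W2 -> W8 <- W10 -> W5 <- W6 <- W3
  P3: W7 <- W2 -> W5 <- W3
  P4: W7 <- W2 -> W5 <- W6 <- W3
  P5: W7 <- W10 -> W8 <- W2 -> W5 <- W3
  P6: W7 <- W10 -> W8 <- W2 -> W5 <- W6 <- W3
  P7: W7 <- W10 -> W5 <- W3
  P8: W7 <- W10 -> W5 <- W6 <- W3
That exhausts the simple backdoor paths. Count: 8.

8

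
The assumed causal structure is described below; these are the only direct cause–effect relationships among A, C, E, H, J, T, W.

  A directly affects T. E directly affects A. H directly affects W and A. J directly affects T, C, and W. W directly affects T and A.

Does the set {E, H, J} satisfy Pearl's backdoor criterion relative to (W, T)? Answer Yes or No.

Backdoor paths from W to T (paths whose first edge points into W):
  P1: W <- H -> A -> T
  P2: W <- J -> T
Condition 1 (no descendant of W in the set): holds — descendants of W are {A, T}; none are in {E, H, J}.
Condition 2 (every backdoor path blocked by {E, H, J}):
  P1: blocked at fork node H ∈ conditioning set.
  P2: blocked at fork node J ∈ conditioning set.
{E, H, J} satisfies the backdoor criterion.

Yes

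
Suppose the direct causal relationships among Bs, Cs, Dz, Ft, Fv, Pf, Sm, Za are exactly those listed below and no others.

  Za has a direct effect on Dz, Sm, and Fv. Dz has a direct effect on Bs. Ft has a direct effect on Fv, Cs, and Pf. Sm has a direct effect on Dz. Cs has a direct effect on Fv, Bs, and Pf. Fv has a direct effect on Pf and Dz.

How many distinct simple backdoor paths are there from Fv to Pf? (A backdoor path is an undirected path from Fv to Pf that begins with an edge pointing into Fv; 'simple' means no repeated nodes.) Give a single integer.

8

A backdoor path from Fv to Pf is any simple undirected path whose first edge points into Fv (i.e. leaves Fv via a parent).
Parents of Fv: {Cs, Ft, Za}.
Enumerating:
  P1: Fv <- Za -> Sm -> Dz -> Bs <- Cs <- Ft -> Pf
  P2: Fv <- Za -> Sm -> Dz -> Bs <- Cs -> Pf
  P3: Fv <- Za -> Dz -> Bs <- Cs <- Ft -> Pf
  P4: Fv <- Za -> Dz -> Bs <- Cs -> Pf
  P5: Fv <- Ft -> Cs -> Pf
  P6: Fv <- Ft -> Pf
  P7: Fv <- Cs <- Ft -> Pf
  P8: Fv <- Cs -> Pf
That exhausts the simple backdoor paths. Count: 8.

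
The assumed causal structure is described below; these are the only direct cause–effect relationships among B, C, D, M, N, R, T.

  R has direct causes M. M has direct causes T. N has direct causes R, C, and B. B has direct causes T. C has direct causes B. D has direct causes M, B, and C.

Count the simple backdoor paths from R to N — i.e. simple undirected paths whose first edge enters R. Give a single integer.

7

A backdoor path from R to N is any simple undirected path whose first edge points into R (i.e. leaves R via a parent).
Parents of R: {M}.
Enumerating:
  P1: R <- M <- T -> B -> C -> N
  P2: R <- M <- T -> B -> N
  P3: R <- M <- T -> B -> D <- C -> N
  P4: R <- M -> D <- B -> C -> N
  P5: R <- M -> D <- B -> N
  P6: R <- M -> D <- C <- B -> N
  P7: R <- M -> D <- C -> N
That exhausts the simple backdoor paths. Count: 7.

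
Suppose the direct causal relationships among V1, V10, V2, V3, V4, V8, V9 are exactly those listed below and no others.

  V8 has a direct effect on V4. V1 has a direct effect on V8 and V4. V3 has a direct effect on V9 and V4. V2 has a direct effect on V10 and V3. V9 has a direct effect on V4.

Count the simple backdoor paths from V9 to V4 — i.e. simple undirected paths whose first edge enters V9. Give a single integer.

A backdoor path from V9 to V4 is any simple undirected path whose first edge points into V9 (i.e. leaves V9 via a parent).
Parents of V9: {V3}.
Enumerating:
  P1: V9 <- V3 -> V4
That exhausts the simple backdoor paths. Count: 1.

1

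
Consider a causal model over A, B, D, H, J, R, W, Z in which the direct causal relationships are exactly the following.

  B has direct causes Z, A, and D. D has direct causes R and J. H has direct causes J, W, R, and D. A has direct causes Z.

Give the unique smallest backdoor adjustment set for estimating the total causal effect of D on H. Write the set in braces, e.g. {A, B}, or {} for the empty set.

{J, R}

Variables eligible for adjustment (non-descendants of D, excluding D and H): {A, J, R, W, Z}.
Backdoor paths from D to H:
  P1: D <- J -> H
  P2: D <- R -> H
The empty set is not sufficient: P1 (D <- J -> H) has no collider blocking it and no conditioned non-collider, so it is open.
Try {J, R}:
  P1: blocked at fork node J ∈ conditioning set.
  P2: blocked at fork node R ∈ conditioning set.
{J, R} contains no descendant of D and blocks every backdoor path.
Every element of {J, R} is needed (dropping J leaves P1 open; dropping R leaves P2 open), so no proper subset is valid.
Among all size-2 subsets of the eligible variables, only {J, R} blocks every backdoor path, so it is the unique smallest valid adjustment set.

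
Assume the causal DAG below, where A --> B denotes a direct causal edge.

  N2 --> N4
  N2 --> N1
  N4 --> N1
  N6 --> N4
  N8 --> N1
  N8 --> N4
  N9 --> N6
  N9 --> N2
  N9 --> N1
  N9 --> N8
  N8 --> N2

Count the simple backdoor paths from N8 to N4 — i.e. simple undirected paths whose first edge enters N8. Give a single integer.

A backdoor path from N8 to N4 is any simple undirected path whose first edge points into N8 (i.e. leaves N8 via a parent).
Parents of N8: {N9}.
Enumerating:
  P1: N8 <- N9 -> N2 -> N4
  P2: N8 <- N9 -> N2 -> N1 <- N4
  P3: N8 <- N9 -> N6 -> N4
  P4: N8 <- N9 -> N1 <- N2 -> N4
  P5: N8 <- N9 -> N1 <- N4
That exhausts the simple backdoor paths. Count: 5.

5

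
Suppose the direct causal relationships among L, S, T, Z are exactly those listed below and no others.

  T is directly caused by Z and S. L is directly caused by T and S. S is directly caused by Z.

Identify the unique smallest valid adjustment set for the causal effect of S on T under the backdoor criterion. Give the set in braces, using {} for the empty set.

{Z}

Variables eligible for adjustment (non-descendants of S, excluding S and T): {Z}.
Backdoor paths from S to T:
  P1: S <- Z -> T
The empty set is not sufficient: P1 (S <- Z -> T) has no collider blocking it and no conditioned non-collider, so it is open.
Try {Z}:
  P1: blocked at fork node Z ∈ conditioning set.
{Z} contains no descendant of S and blocks every backdoor path.
{Z} is the unique smallest valid adjustment set.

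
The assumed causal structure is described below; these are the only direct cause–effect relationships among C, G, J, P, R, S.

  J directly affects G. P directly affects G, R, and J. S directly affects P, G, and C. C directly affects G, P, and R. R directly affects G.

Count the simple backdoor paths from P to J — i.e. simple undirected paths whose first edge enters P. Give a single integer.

A backdoor path from P to J is any simple undirected path whose first edge points into P (i.e. leaves P via a parent).
Parents of P: {C, S}.
Enumerating:
  P1: P <- S -> C -> R -> G <- J
  P2: P <- S -> C -> G <- J
  P3: P <- S -> G <- J
  P4: P <- C <- S -> G <- J
  P5: P <- C -> R -> G <- J
  P6: P <- C -> G <- J
That exhausts the simple backdoor paths. Count: 6.

6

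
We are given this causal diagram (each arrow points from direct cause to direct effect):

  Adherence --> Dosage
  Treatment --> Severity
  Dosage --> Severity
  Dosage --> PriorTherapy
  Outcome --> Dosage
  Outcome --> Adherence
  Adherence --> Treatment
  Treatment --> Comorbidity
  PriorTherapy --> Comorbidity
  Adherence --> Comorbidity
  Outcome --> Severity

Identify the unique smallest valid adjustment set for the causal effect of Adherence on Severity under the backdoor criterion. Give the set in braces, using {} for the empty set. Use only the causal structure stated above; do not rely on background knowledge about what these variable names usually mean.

{Outcome}

Variables eligible for adjustment (non-descendants of Adherence, excluding Adherence and Severity): {Outcome}.
Backdoor paths from Adherence to Severity:
  P1: Adherence <- Outcome -> Dosage -> PriorTherapy -> Comorbidity <- Treatment -> Severity
  P2: Adherence <- Outcome -> Dosage -> Severity
  P3: Adherence <- Outcome -> Severity
The empty set is not sufficient: P2 (Adherence <- Outcome -> Dosage -> Severity) has no collider blocking it and no conditioned non-collider, so it is open.
Try {Outcome}:
  P1: blocked at fork node Outcome ∈ conditioning set.
  P2: blocked at fork node Outcome ∈ conditioning set.
  P3: blocked at fork node Outcome ∈ conditioning set.
{Outcome} contains no descendant of Adherence and blocks every backdoor path.
{Outcome} is the unique smallest valid adjustment set.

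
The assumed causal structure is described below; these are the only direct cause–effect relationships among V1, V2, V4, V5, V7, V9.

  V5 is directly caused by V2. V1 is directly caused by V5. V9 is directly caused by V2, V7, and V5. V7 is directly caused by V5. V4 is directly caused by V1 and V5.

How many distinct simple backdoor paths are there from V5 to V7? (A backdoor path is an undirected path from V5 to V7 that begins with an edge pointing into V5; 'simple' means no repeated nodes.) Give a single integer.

1

A backdoor path from V5 to V7 is any simple undirected path whose first edge points into V5 (i.e. leaves V5 via a parent).
Parents of V5: {V2}.
Enumerating:
  P1: V5 <- V2 -> V9 <- V7
That exhausts the simple backdoor paths. Count: 1.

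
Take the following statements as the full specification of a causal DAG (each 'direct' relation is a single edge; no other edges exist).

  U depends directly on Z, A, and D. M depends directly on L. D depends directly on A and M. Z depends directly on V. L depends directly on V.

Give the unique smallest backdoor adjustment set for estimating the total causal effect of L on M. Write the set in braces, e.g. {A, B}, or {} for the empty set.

{}

Variables eligible for adjustment (non-descendants of L, excluding L and M): {A, V, Z}.
Backdoor paths from L to M:
  P1: L <- V -> Z -> U <- A -> D <- M
  P2: L <- V -> Z -> U <- D <- M
Each backdoor path contains an unconditioned collider, so every path is already blocked with the empty conditioning set:
  P1: blocked at collider U (neither it nor any descendant is in the conditioning set).
  P2: blocked at collider U (neither it nor any descendant is in the conditioning set).
The empty set is therefore the unique smallest valid set.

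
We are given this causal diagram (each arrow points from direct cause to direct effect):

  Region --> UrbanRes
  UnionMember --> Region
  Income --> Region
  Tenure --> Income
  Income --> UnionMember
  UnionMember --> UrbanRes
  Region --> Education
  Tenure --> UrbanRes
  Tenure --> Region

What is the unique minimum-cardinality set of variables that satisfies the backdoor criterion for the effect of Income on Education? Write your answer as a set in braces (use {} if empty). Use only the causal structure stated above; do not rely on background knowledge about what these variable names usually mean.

{Tenure}

Variables eligible for adjustment (non-descendants of Income, excluding Income and Education): {Tenure}.
Backdoor paths from Income to Education:
  P1: Income <- Tenure -> Region -> Education
  P2: Income <- Tenure -> UrbanRes <- UnionMember -> Region -> Education
  P3: Income <- Tenure -> UrbanRes <- Region -> Education
The empty set is not sufficient: P1 (Income <- Tenure -> Region -> Education) has no collider blocking it and no conditioned non-collider, so it is open.
Try {Tenure}:
  P1: blocked at fork node Tenure ∈ conditioning set.
  P2: blocked at fork node Tenure ∈ conditioning set.
  P3: blocked at fork node Tenure ∈ conditioning set.
{Tenure} contains no descendant of Income and blocks every backdoor path.
{Tenure} is the unique smallest valid adjustment set.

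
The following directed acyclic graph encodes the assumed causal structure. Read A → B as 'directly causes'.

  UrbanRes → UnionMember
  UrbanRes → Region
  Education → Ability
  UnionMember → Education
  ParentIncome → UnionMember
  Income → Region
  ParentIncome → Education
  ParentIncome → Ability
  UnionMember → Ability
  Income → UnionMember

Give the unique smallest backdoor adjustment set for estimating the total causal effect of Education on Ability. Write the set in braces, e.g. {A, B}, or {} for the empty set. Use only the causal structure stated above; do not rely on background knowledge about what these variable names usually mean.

Variables eligible for adjustment (non-descendants of Education, excluding Education and Ability): {Income, ParentIncome, Region, UnionMember, UrbanRes}.
Backdoor paths from Education to Ability:
  P1: Education <- ParentIncome -> UnionMember -> Ability
  P2: Education <- ParentIncome -> Ability
  P3: Education <- UnionMember <- ParentIncome -> Ability
  P4: Education <- UnionMember -> Ability
The empty set is not sufficient: P1 (Education <- ParentIncome -> UnionMember -> Ability) has no collider blocking it and no conditioned non-collider, so it is open.
Try {ParentIncome, UnionMember}:
  P1: blocked at fork node ParentIncome ∈ conditioning set.
  P2: blocked at fork node ParentIncome ∈ conditioning set.
  P3: blocked at chain node UnionMember ∈ conditioning set.
  P4: blocked at fork node UnionMember ∈ conditioning set.
{ParentIncome, UnionMember} contains no descendant of Education and blocks every backdoor path.
Every element of {ParentIncome, UnionMember} is needed (dropping ParentIncome leaves P2 open; dropping UnionMember leaves P4 open), so no proper subset is valid.
Among all size-2 subsets of the eligible variables, only {ParentIncome, UnionMember} blocks every backdoor path, so it is the unique smallest valid adjustment set.

{ParentIncome, UnionMember}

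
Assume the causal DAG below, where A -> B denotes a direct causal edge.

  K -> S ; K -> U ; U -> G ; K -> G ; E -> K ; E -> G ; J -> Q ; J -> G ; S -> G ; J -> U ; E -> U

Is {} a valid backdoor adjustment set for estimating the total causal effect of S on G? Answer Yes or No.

No

Backdoor paths from S to G (paths whose first edge points into S):
  P1: S <- K <- E -> U <- J -> G
  P2: S <- K <- E -> U -> G
  P3: S <- K <- E -> G
  P4: S <- K -> U <- E -> G
  P5: S <- K -> U <- J -> G
  P6: S <- K -> U -> G
  P7: S <- K -> G
Condition 1 (no descendant of S in the set): holds — descendants of S are {G}; none are in {}.
Condition 2 (every backdoor path blocked by {}):
  P1: blocked at collider U (neither it nor any descendant is in the conditioning set).
  P2: open — no interior node is in the conditioning set.
  P3: open — no interior node is in the conditioning set.
  P4: blocked at collider U (neither it nor any descendant is in the conditioning set).
  P5: blocked at collider U (neither it nor any descendant is in the conditioning set).
  P6: open — no interior node is in the conditioning set.
  P7: open — no interior node is in the conditioning set.
{} does not satisfy the backdoor criterion.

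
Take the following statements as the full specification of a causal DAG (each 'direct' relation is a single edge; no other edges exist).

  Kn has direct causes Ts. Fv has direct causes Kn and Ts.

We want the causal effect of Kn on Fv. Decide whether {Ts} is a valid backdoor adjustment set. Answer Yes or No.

Yes

Backdoor paths from Kn to Fv (paths whose first edge points into Kn):
  P1: Kn <- Ts -> Fv
Condition 1 (no descendant of Kn in the set): holds — descendants of Kn are {Fv}; none are in {Ts}.
Condition 2 (every backdoor path blocked by {Ts}):
  P1: blocked at fork node Ts ∈ conditioning set.
{Ts} satisfies the backdoor criterion.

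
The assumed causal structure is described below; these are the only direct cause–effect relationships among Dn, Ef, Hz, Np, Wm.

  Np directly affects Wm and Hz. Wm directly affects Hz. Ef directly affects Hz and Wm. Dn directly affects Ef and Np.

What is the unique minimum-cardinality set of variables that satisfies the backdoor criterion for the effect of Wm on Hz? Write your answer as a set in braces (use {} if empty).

Variables eligible for adjustment (non-descendants of Wm, excluding Wm and Hz): {Dn, Ef, Np}.
Backdoor paths from Wm to Hz:
  P1: Wm <- Ef <- Dn -> Np -> Hz
  P2: Wm <- Ef -> Hz
  P3: Wm <- Np <- Dn -> Ef -> Hz
  P4: Wm <- Np -> Hz
The empty set is not sufficient: P1 (Wm <- Ef <- Dn -> Np -> Hz) has no collider blocking it and no conditioned non-collider, so it is open.
Try {Ef, Np}:
  P1: blocked at chain node Ef ∈ conditioning set.
  P2: blocked at fork node Ef ∈ conditioning set.
  P3: blocked at chain node Np ∈ conditioning set.
  P4: blocked at fork node Np ∈ conditioning set.
{Ef, Np} contains no descendant of Wm and blocks every backdoor path.
Every element of {Ef, Np} is needed (dropping Ef leaves P2 open; dropping Np leaves P4 open), so no proper subset is valid.
Among all size-2 subsets of the eligible variables, only {Ef, Np} blocks every backdoor path, so it is the unique smallest valid adjustment set.

{Ef, Np}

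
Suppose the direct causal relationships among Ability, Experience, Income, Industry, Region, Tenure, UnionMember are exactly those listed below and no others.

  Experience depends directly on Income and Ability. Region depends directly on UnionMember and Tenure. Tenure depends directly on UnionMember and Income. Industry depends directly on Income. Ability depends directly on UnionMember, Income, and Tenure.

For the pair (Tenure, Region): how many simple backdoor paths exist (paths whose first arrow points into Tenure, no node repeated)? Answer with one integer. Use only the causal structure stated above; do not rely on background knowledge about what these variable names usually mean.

3

A backdoor path from Tenure to Region is any simple undirected path whose first edge points into Tenure (i.e. leaves Tenure via a parent).
Parents of Tenure: {Income, UnionMember}.
Enumerating:
  P1: Tenure <- Income -> Ability <- UnionMember -> Region
  P2: Tenure <- Income -> Experience <- Ability <- UnionMember -> Region
  P3: Tenure <- UnionMember -> Region
That exhausts the simple backdoor paths. Count: 3.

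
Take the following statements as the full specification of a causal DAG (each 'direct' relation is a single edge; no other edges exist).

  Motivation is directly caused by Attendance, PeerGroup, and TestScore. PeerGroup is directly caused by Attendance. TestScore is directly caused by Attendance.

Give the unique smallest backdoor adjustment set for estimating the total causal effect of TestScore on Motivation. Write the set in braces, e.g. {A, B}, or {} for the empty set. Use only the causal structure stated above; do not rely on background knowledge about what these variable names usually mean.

{Attendance}

Variables eligible for adjustment (non-descendants of TestScore, excluding TestScore and Motivation): {Attendance, PeerGroup}.
Backdoor paths from TestScore to Motivation:
  P1: TestScore <- Attendance -> PeerGroup -> Motivation
  P2: TestScore <- Attendance -> Motivation
The empty set is not sufficient: P1 (TestScore <- Attendance -> PeerGroup -> Motivation) has no collider blocking it and no conditioned non-collider, so it is open.
Try {Attendance}:
  P1: blocked at fork node Attendance ∈ conditioning set.
  P2: blocked at fork node Attendance ∈ conditioning set.
{Attendance} contains no descendant of TestScore and blocks every backdoor path.
No other singleton works — e.g. {PeerGroup} leaves P2 open — so {Attendance} is the unique smallest valid adjustment set.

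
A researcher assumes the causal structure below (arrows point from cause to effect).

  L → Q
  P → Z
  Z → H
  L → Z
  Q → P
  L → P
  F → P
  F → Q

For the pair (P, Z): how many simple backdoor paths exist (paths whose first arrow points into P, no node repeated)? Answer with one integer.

3

A backdoor path from P to Z is any simple undirected path whose first edge points into P (i.e. leaves P via a parent).
Parents of P: {F, L, Q}.
Enumerating:
  P1: P <- F -> Q <- L -> Z
  P2: P <- L -> Z
  P3: P <- Q <- L -> Z
That exhausts the simple backdoor paths. Count: 3.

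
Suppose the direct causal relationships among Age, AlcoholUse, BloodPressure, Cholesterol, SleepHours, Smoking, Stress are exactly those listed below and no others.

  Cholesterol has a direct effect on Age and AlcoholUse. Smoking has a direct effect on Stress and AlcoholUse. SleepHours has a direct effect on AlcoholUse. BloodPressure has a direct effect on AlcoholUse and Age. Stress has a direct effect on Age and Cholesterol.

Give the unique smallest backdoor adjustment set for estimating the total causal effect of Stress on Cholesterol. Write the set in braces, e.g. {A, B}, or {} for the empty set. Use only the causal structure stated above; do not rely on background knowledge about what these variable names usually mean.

{}

Variables eligible for adjustment (non-descendants of Stress, excluding Stress and Cholesterol): {BloodPressure, SleepHours, Smoking}.
Backdoor paths from Stress to Cholesterol:
  P1: Stress <- Smoking -> AlcoholUse <- BloodPressure -> Age <- Cholesterol
  P2: Stress <- Smoking -> AlcoholUse <- Cholesterol
Each backdoor path contains an unconditioned collider, so every path is already blocked with the empty conditioning set:
  P1: blocked at collider AlcoholUse (neither it nor any descendant is in the conditioning set).
  P2: blocked at collider AlcoholUse (neither it nor any descendant is in the conditioning set).
The empty set is therefore the unique smallest valid set.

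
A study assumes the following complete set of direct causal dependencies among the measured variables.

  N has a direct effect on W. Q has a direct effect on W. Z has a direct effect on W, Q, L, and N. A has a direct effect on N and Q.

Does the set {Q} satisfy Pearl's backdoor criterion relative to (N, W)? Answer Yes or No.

Backdoor paths from N to W (paths whose first edge points into N):
  P1: N <- A -> Q <- Z -> W
  P2: N <- A -> Q -> W
  P3: N <- Z -> Q -> W
  P4: N <- Z -> W
Condition 1 (no descendant of N in the set): holds — descendants of N are {W}; none are in {Q}.
Condition 2 (every backdoor path blocked by {Q}):
  P1: open — collider(s) Q are conditioned on (or have a conditioned descendant) and no non-collider on the path is in the set.
  P2: blocked at chain node Q ∈ conditioning set.
  P3: blocked at chain node Q ∈ conditioning set.
  P4: open — no interior node is in the conditioning set.
{Q} does not satisfy the backdoor criterion.

No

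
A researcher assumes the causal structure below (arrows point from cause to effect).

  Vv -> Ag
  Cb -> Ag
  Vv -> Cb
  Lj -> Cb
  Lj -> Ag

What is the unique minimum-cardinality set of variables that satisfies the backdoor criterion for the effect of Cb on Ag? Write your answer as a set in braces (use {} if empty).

Variables eligible for adjustment (non-descendants of Cb, excluding Cb and Ag): {Lj, Vv}.
Backdoor paths from Cb to Ag:
  P1: Cb <- Vv -> Ag
  P2: Cb <- Lj -> Ag
The empty set is not sufficient: P1 (Cb <- Vv -> Ag) has no collider blocking it and no conditioned non-collider, so it is open.
Try {Lj, Vv}:
  P1: blocked at fork node Vv ∈ conditioning set.
  P2: blocked at fork node Lj ∈ conditioning set.
{Lj, Vv} contains no descendant of Cb and blocks every backdoor path.
Every element of {Lj, Vv} is needed (dropping Lj leaves P2 open; dropping Vv leaves P1 open), so no proper subset is valid.
Among all size-2 subsets of the eligible variables, only {Lj, Vv} blocks every backdoor path, so it is the unique smallest valid adjustment set.

{Lj, Vv}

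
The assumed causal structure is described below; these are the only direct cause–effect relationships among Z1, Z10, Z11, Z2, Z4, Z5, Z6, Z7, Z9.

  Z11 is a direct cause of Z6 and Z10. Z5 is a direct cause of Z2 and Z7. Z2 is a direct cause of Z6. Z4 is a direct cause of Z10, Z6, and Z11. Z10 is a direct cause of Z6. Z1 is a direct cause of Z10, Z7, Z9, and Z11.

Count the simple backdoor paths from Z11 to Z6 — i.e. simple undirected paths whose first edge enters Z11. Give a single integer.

6

A backdoor path from Z11 to Z6 is any simple undirected path whose first edge points into Z11 (i.e. leaves Z11 via a parent).
Parents of Z11: {Z1, Z4}.
Enumerating:
  P1: Z11 <- Z4 -> Z10 <- Z1 -> Z7 <- Z5 -> Z2 -> Z6
  P2: Z11 <- Z4 -> Z10 -> Z6
  P3: Z11 <- Z4 -> Z6
  P4: Z11 <- Z1 -> Z7 <- Z5 -> Z2 -> Z6
  P5: Z11 <- Z1 -> Z10 <- Z4 -> Z6
  P6: Z11 <- Z1 -> Z10 -> Z6
That exhausts the simple backdoor paths. Count: 6.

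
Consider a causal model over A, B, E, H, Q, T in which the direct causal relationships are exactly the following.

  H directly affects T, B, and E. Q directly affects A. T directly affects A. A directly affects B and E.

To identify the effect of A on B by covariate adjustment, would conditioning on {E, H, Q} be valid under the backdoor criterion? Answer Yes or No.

No

Backdoor paths from A to B (paths whose first edge points into A):
  P1: A <- T <- H -> B
Condition 1 (no descendant of A in the set): FAILS — E is a descendant of A.
Condition 2 (every backdoor path blocked by {E, H, Q}):
  P1: blocked at fork node H ∈ conditioning set.
{E, H, Q} does not satisfy the backdoor criterion.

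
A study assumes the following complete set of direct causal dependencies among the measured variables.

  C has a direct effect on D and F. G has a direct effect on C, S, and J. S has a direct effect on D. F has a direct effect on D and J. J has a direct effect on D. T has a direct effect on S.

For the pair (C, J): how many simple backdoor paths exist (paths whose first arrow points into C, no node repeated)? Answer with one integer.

A backdoor path from C to J is any simple undirected path whose first edge points into C (i.e. leaves C via a parent).
Parents of C: {G}.
Enumerating:
  P1: C <- G -> S -> D <- F -> J
  P2: C <- G -> S -> D <- J
  P3: C <- G -> J
That exhausts the simple backdoor paths. Count: 3.

3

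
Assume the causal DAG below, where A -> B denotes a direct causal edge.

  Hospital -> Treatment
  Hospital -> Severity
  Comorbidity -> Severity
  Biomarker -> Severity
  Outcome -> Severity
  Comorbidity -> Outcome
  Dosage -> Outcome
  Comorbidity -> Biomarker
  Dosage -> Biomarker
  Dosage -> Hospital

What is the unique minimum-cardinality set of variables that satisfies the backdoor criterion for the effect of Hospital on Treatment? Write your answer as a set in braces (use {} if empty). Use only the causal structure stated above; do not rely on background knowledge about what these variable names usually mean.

{}

Variables eligible for adjustment (non-descendants of Hospital, excluding Hospital and Treatment): {Biomarker, Comorbidity, Dosage, Outcome}.
Backdoor paths from Hospital to Treatment:
  (none)
With no backdoor paths the empty set already satisfies the criterion, and it is trivially minimal.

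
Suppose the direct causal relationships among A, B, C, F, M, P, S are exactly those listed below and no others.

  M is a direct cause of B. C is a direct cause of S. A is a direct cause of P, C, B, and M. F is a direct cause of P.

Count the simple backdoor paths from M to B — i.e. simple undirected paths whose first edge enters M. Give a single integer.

A backdoor path from M to B is any simple undirected path whose first edge points into M (i.e. leaves M via a parent).
Parents of M: {A}.
Enumerating:
  P1: M <- A -> B
That exhausts the simple backdoor paths. Count: 1.

1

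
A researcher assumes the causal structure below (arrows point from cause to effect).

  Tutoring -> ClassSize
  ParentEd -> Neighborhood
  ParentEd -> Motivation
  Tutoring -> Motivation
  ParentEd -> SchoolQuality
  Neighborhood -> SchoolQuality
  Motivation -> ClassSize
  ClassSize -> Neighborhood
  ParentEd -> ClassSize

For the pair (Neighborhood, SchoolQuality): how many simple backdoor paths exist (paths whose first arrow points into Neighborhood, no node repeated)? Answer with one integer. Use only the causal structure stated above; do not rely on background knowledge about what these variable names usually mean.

A backdoor path from Neighborhood to SchoolQuality is any simple undirected path whose first edge points into Neighborhood (i.e. leaves Neighborhood via a parent).
Parents of Neighborhood: {ClassSize, ParentEd}.
Enumerating:
  P1: Neighborhood <- ParentEd -> SchoolQuality
  P2: Neighborhood <- ClassSize <- Tutoring -> Motivation <- ParentEd -> SchoolQuality
  P3: Neighborhood <- ClassSize <- ParentEd -> SchoolQuality
  P4: Neighborhood <- ClassSize <- Motivation <- ParentEd -> SchoolQuality
That exhausts the simple backdoor paths. Count: 4.

4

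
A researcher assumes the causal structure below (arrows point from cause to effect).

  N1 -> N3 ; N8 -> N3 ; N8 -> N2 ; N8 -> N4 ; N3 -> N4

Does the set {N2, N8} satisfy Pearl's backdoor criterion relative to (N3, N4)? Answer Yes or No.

Backdoor paths from N3 to N4 (paths whose first edge points into N3):
  P1: N3 <- N8 -> N4
Condition 1 (no descendant of N3 in the set): holds — descendants of N3 are {N4}; none are in {N2, N8}.
Condition 2 (every backdoor path blocked by {N2, N8}):
  P1: blocked at fork node N8 ∈ conditioning set.
{N2, N8} satisfies the backdoor criterion.

Yes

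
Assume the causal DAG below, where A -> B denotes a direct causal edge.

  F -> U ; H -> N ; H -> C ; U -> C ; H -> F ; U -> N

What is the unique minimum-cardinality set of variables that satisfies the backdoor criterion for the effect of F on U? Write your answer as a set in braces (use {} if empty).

{}

Variables eligible for adjustment (non-descendants of F, excluding F and U): {H}.
Backdoor paths from F to U:
  P1: F <- H -> C <- U
  P2: F <- H -> N <- U
Each backdoor path contains an unconditioned collider, so every path is already blocked with the empty conditioning set:
  P1: blocked at collider C (neither it nor any descendant is in the conditioning set).
  P2: blocked at collider N (neither it nor any descendant is in the conditioning set).
The empty set is therefore the unique smallest valid set.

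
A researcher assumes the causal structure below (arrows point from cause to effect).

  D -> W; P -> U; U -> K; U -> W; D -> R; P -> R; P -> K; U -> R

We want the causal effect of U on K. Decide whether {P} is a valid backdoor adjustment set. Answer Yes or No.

Yes

Backdoor paths from U to K (paths whose first edge points into U):
  P1: U <- P -> K
Condition 1 (no descendant of U in the set): holds — descendants of U are {K, R, W}; none are in {P}.
Condition 2 (every backdoor path blocked by {P}):
  P1: blocked at fork node P ∈ conditioning set.
{P} satisfies the backdoor criterion.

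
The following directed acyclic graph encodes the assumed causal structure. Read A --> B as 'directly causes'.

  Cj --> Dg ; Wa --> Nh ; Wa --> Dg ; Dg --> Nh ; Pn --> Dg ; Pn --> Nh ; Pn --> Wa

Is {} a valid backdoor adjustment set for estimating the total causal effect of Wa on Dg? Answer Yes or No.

No

Backdoor paths from Wa to Dg (paths whose first edge points into Wa):
  P1: Wa <- Pn -> Dg
  P2: Wa <- Pn -> Nh <- Dg
Condition 1 (no descendant of Wa in the set): holds — descendants of Wa are {Dg, Nh}; none are in {}.
Condition 2 (every backdoor path blocked by {}):
  P1: open — no interior node is in the conditioning set.
  P2: blocked at collider Nh (neither it nor any descendant is in the conditioning set).
{} does not satisfy the backdoor criterion.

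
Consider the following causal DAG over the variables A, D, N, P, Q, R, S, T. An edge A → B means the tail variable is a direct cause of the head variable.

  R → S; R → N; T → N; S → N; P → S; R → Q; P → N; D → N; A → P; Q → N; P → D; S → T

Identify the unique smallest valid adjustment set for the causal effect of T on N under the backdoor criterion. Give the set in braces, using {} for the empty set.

Variables eligible for adjustment (non-descendants of T, excluding T and N): {A, D, P, Q, R, S}.
Backdoor paths from T to N:
  P1: T <- S <- R -> Q -> N
  P2: T <- S <- R -> N
  P3: T <- S <- P -> D -> N
  P4: T <- S <- P -> N
  P5: T <- S -> N
The empty set is not sufficient: P1 (T <- S <- R -> Q -> N) has no collider blocking it and no conditioned non-collider, so it is open.
Try {S}:
  P1: blocked at chain node S ∈ conditioning set.
  P2: blocked at chain node S ∈ conditioning set.
  P3: blocked at chain node S ∈ conditioning set.
  P4: blocked at chain node S ∈ conditioning set.
  P5: blocked at fork node S ∈ conditioning set.
{S} contains no descendant of T and blocks every backdoor path.
No other singleton works — e.g. {A} leaves P1 open — so {S} is the unique smallest valid adjustment set.

{S}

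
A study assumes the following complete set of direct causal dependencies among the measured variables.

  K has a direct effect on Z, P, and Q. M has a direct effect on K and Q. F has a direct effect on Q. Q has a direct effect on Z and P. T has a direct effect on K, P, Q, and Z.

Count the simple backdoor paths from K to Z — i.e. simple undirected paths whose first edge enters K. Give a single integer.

A backdoor path from K to Z is any simple undirected path whose first edge points into K (i.e. leaves K via a parent).
Parents of K: {M, T}.
Enumerating:
  P1: K <- M -> Q <- T -> Z
  P2: K <- M -> Q -> Z
  P3: K <- M -> Q -> P <- T -> Z
  P4: K <- T -> Q -> Z
  P5: K <- T -> Z
  P6: K <- T -> P <- Q -> Z
That exhausts the simple backdoor paths. Count: 6.

6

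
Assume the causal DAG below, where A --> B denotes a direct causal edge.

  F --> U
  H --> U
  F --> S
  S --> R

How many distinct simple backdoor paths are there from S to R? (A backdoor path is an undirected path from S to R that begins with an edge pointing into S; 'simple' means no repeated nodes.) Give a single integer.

0

A backdoor path from S to R is any simple undirected path whose first edge points into S (i.e. leaves S via a parent).
Parents of S: {F}.
No simple path from any parent of S reaches R without revisiting S, so there are no backdoor paths.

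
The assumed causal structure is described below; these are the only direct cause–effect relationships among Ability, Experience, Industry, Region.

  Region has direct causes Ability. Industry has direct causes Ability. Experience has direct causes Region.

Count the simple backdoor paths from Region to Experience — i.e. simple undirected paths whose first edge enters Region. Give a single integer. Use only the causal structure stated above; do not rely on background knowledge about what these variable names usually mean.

A backdoor path from Region to Experience is any simple undirected path whose first edge points into Region (i.e. leaves Region via a parent).
Parents of Region: {Ability}.
No simple path from any parent of Region reaches Experience without revisiting Region, so there are no backdoor paths.

0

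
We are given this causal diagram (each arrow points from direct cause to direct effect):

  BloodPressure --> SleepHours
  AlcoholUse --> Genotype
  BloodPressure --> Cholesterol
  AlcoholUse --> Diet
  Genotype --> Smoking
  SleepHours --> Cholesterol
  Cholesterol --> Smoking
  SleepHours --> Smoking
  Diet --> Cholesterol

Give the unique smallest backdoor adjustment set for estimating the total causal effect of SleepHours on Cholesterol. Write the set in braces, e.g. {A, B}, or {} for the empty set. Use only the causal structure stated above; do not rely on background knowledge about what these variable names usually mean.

{BloodPressure}

Variables eligible for adjustment (non-descendants of SleepHours, excluding SleepHours and Cholesterol): {AlcoholUse, BloodPressure, Diet, Genotype}.
Backdoor paths from SleepHours to Cholesterol:
  P1: SleepHours <- BloodPressure -> Cholesterol
The empty set is not sufficient: P1 (SleepHours <- BloodPressure -> Cholesterol) has no collider blocking it and no conditioned non-collider, so it is open.
Try {BloodPressure}:
  P1: blocked at fork node BloodPressure ∈ conditioning set.
{BloodPressure} contains no descendant of SleepHours and blocks every backdoor path.
No other singleton works — e.g. {AlcoholUse} leaves P1 open — so {BloodPressure} is the unique smallest valid adjustment set.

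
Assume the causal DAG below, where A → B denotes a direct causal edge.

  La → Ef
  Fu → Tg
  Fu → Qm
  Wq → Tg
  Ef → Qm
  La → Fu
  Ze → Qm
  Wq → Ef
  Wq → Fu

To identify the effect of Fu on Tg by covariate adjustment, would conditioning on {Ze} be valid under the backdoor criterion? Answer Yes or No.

No

Backdoor paths from Fu to Tg (paths whose first edge points into Fu):
  P1: Fu <- La -> Ef <- Wq -> Tg
  P2: Fu <- Wq -> Tg
Condition 1 (no descendant of Fu in the set): holds — descendants of Fu are {Qm, Tg}; none are in {Ze}.
Condition 2 (every backdoor path blocked by {Ze}):
  P1: blocked at collider Ef (neither it nor any descendant is in the conditioning set).
  P2: open — no interior node is in the conditioning set.
{Ze} does not satisfy the backdoor criterion.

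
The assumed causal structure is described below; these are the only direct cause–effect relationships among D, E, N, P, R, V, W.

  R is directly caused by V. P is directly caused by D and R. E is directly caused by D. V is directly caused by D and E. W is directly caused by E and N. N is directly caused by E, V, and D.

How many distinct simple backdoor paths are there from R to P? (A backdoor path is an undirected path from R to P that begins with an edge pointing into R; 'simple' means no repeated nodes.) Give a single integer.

A backdoor path from R to P is any simple undirected path whose first edge points into R (i.e. leaves R via a parent).
Parents of R: {V}.
Enumerating:
  P1: R <- V <- D -> P
  P2: R <- V <- E <- D -> P
  P3: R <- V <- E -> N <- D -> P
  P4: R <- V <- E -> W <- N <- D -> P
  P5: R <- V -> N <- D -> P
  P6: R <- V -> N <- E <- D -> P
  P7: R <- V -> N -> W <- E <- D -> P
That exhausts the simple backdoor paths. Count: 7.

7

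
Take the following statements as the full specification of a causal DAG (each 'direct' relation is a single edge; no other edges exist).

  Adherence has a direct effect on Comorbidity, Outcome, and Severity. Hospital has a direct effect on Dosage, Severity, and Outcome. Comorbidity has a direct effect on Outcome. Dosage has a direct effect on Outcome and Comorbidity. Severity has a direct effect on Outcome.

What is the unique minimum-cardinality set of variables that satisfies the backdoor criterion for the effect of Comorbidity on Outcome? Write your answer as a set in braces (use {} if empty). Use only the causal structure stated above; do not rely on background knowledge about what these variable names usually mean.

Variables eligible for adjustment (non-descendants of Comorbidity, excluding Comorbidity and Outcome): {Adherence, Dosage, Hospital, Severity}.
Backdoor paths from Comorbidity to Outcome:
  P1: Comorbidity <- Adherence -> Severity <- Hospital -> Dosage -> Outcome
  P2: Comorbidity <- Adherence -> Severity <- Hospital -> Outcome
  P3: Comorbidity <- Adherence -> Severity -> Outcome
  P4: Comorbidity <- Adherence -> Outcome
  P5: Comorbidity <- Dosage <- Hospital -> Severity <- Adherence -> Outcome
  P6: Comorbidity <- Dosage <- Hospital -> Severity -> Outcome
  P7: Comorbidity <- Dosage <- Hospital -> Outcome
  P8: Comorbidity <- Dosage -> Outcome
The empty set is not sufficient: P3 (Comorbidity <- Adherence -> Severity -> Outcome) has no collider blocking it and no conditioned non-collider, so it is open.
Try {Adherence, Dosage}:
  P1: blocked at fork node Adherence ∈ conditioning set.
  P2: blocked at fork node Adherence ∈ conditioning set.
  P3: blocked at fork node Adherence ∈ conditioning set.
  P4: blocked at fork node Adherence ∈ conditioning set.
  P5: blocked at chain node Dosage ∈ conditioning set.
  P6: blocked at chain node Dosage ∈ conditioning set.
  P7: blocked at chain node Dosage ∈ conditioning set.
  P8: blocked at fork node Dosage ∈ conditioning set.
{Adherence, Dosage} contains no descendant of Comorbidity and blocks every backdoor path.
Every element of {Adherence, Dosage} is needed (dropping Adherence leaves P3 open; dropping Dosage leaves P6 open), so no proper subset is valid.
Among all size-2 subsets of the eligible variables, only {Adherence, Dosage} blocks every backdoor path, so it is the unique smallest valid adjustment set.

{Adherence, Dosage}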